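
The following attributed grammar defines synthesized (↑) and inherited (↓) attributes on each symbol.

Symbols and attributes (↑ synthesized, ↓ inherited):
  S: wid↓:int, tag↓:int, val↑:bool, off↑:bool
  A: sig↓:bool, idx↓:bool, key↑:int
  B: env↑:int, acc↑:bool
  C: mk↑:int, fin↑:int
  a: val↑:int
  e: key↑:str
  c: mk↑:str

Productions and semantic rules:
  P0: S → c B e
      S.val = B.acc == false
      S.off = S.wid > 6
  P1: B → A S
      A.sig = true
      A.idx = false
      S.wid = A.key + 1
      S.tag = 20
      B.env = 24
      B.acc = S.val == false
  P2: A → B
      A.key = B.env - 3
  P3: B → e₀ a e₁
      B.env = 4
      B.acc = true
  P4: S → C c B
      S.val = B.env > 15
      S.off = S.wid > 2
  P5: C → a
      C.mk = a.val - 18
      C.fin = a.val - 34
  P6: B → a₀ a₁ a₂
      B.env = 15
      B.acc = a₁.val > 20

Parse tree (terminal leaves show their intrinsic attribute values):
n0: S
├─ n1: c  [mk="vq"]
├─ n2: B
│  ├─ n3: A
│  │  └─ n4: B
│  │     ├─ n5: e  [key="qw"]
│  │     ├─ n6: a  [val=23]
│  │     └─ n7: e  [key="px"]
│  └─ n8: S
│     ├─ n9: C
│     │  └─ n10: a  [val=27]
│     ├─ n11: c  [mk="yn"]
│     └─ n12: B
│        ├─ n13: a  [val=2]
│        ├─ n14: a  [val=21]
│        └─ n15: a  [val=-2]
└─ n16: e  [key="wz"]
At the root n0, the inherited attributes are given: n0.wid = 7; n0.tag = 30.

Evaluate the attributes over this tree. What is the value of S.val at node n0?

1. n0.wid = 7  [given at root]
2. n0.tag = 30  [given at root]
3. n1.mk = "vq"  [terminal]
4. n3.sig = true  [true]
5. n3.idx = false  [false]
6. n5.key = "qw"  [terminal]
7. n6.val = 23  [terminal]
8. n7.key = "px"  [terminal]
9. n4.env = 4  [4]
10. n4.acc = true  [true]
11. n3.key = 1  [B.env - 3]
12. n8.wid = 2  [A.key + 1]
13. n8.tag = 20  [20]
14. n10.val = 27  [terminal]
15. n9.mk = 9  [a.val - 18]
16. n9.fin = -7  [a.val - 34]
17. n11.mk = "yn"  [terminal]
18. n13.val = 2  [terminal]
19. n14.val = 21  [terminal]
20. n15.val = -2  [terminal]
21. n12.env = 15  [15]
22. n12.acc = true  [a₁.val > 20]
23. n8.val = false  [B.env > 15]
24. n8.off = false  [S.wid > 2]
25. n2.env = 24  [24]
26. n2.acc = true  [S.val == false]
27. n16.key = "wz"  [terminal]
28. n0.val = false  [B.acc == false]
29. n0.off = true  [S.wid > 6]

false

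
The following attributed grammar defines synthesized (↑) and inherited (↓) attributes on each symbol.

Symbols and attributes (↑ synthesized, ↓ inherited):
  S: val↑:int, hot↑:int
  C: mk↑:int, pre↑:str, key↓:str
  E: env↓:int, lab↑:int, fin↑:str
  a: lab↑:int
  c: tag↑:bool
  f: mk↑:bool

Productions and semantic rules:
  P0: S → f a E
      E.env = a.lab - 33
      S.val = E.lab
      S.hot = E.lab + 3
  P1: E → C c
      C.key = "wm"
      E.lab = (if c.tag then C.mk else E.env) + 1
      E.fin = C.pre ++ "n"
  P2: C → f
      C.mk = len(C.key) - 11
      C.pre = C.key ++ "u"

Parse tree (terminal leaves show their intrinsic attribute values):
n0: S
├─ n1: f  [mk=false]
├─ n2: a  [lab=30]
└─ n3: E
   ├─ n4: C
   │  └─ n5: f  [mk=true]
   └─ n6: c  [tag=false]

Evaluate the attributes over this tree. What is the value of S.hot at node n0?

1. n1.mk = false  [terminal]
2. n2.lab = 30  [terminal]
3. n3.env = -3  [a.lab - 33]
4. n4.key = "wm"  ["wm"]
5. n5.mk = true  [terminal]
6. n4.mk = -9  [len(C.key) - 11]
7. n4.pre = "wmu"  [C.key ++ "u"]
8. n6.tag = false  [terminal]
9. n3.lab = -2  [(if c.tag then C.mk else E.env) + 1]
10. n3.fin = "wmun"  [C.pre ++ "n"]
11. n0.val = -2  [E.lab]
12. n0.hot = 1  [E.lab + 3]

1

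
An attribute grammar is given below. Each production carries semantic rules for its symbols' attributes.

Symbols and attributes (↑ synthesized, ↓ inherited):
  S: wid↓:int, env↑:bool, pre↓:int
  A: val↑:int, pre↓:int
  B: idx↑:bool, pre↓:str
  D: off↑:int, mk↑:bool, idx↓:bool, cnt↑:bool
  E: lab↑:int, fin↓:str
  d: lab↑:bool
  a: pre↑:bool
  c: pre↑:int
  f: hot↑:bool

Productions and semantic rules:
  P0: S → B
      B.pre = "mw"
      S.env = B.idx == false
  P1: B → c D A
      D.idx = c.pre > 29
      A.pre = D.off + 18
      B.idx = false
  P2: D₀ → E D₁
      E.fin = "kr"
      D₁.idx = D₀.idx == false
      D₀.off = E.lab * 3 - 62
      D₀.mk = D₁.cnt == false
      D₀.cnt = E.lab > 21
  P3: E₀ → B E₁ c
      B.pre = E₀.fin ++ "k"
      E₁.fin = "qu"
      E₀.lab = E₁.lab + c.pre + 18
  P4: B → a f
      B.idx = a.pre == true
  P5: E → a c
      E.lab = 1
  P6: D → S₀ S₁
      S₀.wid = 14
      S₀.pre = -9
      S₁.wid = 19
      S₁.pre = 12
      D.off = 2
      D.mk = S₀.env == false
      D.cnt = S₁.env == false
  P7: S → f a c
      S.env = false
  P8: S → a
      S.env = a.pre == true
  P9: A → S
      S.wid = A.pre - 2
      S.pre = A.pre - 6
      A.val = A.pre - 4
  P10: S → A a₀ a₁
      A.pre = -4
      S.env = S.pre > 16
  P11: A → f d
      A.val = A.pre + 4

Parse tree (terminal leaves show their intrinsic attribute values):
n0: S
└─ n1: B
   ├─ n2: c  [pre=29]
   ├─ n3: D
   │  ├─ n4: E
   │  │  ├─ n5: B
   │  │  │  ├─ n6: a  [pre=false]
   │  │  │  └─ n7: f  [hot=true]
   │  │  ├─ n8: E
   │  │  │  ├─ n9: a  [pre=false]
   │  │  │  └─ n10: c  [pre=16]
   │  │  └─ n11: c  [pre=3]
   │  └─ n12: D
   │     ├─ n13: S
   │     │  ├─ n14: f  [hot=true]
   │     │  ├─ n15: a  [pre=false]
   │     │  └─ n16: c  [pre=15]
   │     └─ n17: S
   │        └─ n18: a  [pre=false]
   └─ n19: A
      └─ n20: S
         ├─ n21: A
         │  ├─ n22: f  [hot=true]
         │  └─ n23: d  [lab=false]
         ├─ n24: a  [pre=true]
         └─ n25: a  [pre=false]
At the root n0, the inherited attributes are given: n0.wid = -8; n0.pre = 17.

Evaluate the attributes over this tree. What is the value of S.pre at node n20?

16

1. n0.wid = -8  [given at root]
2. n0.pre = 17  [given at root]
3. n1.pre = "mw"  ["mw"]
4. n2.pre = 29  [terminal]
5. n3.idx = false  [c.pre > 29]
6. n4.fin = "kr"  ["kr"]
7. n5.pre = "krk"  [E₀.fin ++ "k"]
8. n6.pre = false  [terminal]
9. n7.hot = true  [terminal]
10. n5.idx = false  [a.pre == true]
11. n8.fin = "qu"  ["qu"]
12. n9.pre = false  [terminal]
13. n10.pre = 16  [terminal]
14. n8.lab = 1  [1]
15. n11.pre = 3  [terminal]
16. n4.lab = 22  [E₁.lab + c.pre + 18]
17. n12.idx = true  [D₀.idx == false]
18. n13.wid = 14  [14]
19. n13.pre = -9  [-9]
20. n14.hot = true  [terminal]
21. n15.pre = false  [terminal]
22. n16.pre = 15  [terminal]
23. n13.env = false  [false]
24. n17.wid = 19  [19]
25. n17.pre = 12  [12]
26. n18.pre = false  [terminal]
27. n17.env = false  [a.pre == true]
28. n12.off = 2  [2]
29. n12.mk = true  [S₀.env == false]
30. n12.cnt = true  [S₁.env == false]
31. n3.off = 4  [E.lab * 3 - 62]
32. n3.mk = false  [D₁.cnt == false]
33. n3.cnt = true  [E.lab > 21]
34. n19.pre = 22  [D.off + 18]
35. n20.wid = 20  [A.pre - 2]
36. n20.pre = 16  [A.pre - 6]
37. n21.pre = -4  [-4]
38. n22.hot = true  [terminal]
39. n23.lab = false  [terminal]
40. n21.val = 0  [A.pre + 4]
41. n24.pre = true  [terminal]
42. n25.pre = false  [terminal]
43. n20.env = false  [S.pre > 16]
44. n19.val = 18  [A.pre - 4]
45. n1.idx = false  [false]
46. n0.env = true  [B.idx == false]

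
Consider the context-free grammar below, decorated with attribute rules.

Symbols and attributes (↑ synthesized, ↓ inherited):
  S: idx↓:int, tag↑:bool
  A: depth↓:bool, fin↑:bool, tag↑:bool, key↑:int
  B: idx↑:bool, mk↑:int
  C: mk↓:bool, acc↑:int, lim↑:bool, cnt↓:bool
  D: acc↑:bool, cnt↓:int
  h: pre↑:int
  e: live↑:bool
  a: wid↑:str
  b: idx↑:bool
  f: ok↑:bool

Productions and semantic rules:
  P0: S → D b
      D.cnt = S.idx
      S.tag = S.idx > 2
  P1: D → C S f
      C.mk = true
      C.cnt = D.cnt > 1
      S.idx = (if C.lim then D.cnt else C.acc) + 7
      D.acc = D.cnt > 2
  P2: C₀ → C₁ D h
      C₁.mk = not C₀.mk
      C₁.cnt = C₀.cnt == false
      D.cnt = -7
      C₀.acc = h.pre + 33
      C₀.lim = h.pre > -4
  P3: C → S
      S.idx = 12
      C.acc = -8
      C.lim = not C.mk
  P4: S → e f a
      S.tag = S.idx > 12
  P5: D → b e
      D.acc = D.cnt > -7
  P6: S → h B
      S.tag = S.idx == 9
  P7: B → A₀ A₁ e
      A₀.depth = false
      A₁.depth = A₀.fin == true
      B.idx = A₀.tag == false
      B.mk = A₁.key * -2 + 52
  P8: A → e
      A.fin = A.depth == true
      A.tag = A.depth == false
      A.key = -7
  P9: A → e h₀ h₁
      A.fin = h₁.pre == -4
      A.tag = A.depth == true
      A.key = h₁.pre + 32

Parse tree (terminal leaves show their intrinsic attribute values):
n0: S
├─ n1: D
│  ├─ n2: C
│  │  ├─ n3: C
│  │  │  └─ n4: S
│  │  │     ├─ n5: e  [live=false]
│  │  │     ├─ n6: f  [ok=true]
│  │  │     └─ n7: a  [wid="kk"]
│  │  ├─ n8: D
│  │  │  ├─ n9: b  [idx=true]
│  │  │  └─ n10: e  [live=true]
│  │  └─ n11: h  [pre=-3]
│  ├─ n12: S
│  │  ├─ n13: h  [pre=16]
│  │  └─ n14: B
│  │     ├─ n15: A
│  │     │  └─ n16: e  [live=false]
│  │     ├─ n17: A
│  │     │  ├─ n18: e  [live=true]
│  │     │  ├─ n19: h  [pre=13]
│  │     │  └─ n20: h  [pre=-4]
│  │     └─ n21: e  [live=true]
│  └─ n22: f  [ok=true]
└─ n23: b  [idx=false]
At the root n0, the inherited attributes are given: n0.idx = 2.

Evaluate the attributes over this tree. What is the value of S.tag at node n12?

1. n0.idx = 2  [given at root]
2. n1.cnt = 2  [S.idx]
3. n2.mk = true  [true]
4. n2.cnt = true  [D.cnt > 1]
5. n3.mk = false  [not C₀.mk]
6. n3.cnt = false  [C₀.cnt == false]
7. n4.idx = 12  [12]
8. n5.live = false  [terminal]
9. n6.ok = true  [terminal]
10. n7.wid = "kk"  [terminal]
11. n4.tag = false  [S.idx > 12]
12. n3.acc = -8  [-8]
13. n3.lim = true  [not C.mk]
14. n8.cnt = -7  [-7]
15. n9.idx = true  [terminal]
16. n10.live = true  [terminal]
17. n8.acc = false  [D.cnt > -7]
18. n11.pre = -3  [terminal]
19. n2.acc = 30  [h.pre + 33]
20. n2.lim = true  [h.pre > -4]
21. n12.idx = 9  [(if C.lim then D.cnt else C.acc) + 7]
22. n13.pre = 16  [terminal]
23. n15.depth = false  [false]
24. n16.live = false  [terminal]
25. n15.fin = false  [A.depth == true]
26. n15.tag = true  [A.depth == false]
27. n15.key = -7  [-7]
28. n17.depth = false  [A₀.fin == true]
29. n18.live = true  [terminal]
30. n19.pre = 13  [terminal]
31. n20.pre = -4  [terminal]
32. n17.fin = true  [h₁.pre == -4]
33. n17.tag = false  [A.depth == true]
34. n17.key = 28  [h₁.pre + 32]
35. n21.live = true  [terminal]
36. n14.idx = false  [A₀.tag == false]
37. n14.mk = -4  [A₁.key * -2 + 52]
38. n12.tag = true  [S.idx == 9]
39. n22.ok = true  [terminal]
40. n1.acc = false  [D.cnt > 2]
41. n23.idx = false  [terminal]
42. n0.tag = false  [S.idx > 2]

true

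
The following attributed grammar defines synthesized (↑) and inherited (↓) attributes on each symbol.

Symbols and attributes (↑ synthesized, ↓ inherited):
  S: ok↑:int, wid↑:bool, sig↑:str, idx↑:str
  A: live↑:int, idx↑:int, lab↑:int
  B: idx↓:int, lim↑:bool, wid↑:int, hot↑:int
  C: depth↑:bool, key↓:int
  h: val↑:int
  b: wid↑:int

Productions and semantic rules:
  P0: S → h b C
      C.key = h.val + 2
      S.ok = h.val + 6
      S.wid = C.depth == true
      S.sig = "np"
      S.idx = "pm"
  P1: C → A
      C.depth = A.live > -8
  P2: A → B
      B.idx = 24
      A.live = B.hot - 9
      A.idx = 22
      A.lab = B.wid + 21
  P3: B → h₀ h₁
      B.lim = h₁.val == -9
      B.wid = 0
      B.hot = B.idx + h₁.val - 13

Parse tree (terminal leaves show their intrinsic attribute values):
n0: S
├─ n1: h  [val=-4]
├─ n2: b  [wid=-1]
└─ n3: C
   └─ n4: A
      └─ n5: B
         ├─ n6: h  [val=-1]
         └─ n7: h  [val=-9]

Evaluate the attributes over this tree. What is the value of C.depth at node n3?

true

1. n1.val = -4  [terminal]
2. n2.wid = -1  [terminal]
3. n3.key = -2  [h.val + 2]
4. n5.idx = 24  [24]
5. n6.val = -1  [terminal]
6. n7.val = -9  [terminal]
7. n5.lim = true  [h₁.val == -9]
8. n5.wid = 0  [0]
9. n5.hot = 2  [B.idx + h₁.val - 13]
10. n4.live = -7  [B.hot - 9]
11. n4.idx = 22  [22]
12. n4.lab = 21  [B.wid + 21]
13. n3.depth = true  [A.live > -8]
14. n0.ok = 2  [h.val + 6]
15. n0.wid = true  [C.depth == true]
16. n0.sig = "np"  ["np"]
17. n0.idx = "pm"  ["pm"]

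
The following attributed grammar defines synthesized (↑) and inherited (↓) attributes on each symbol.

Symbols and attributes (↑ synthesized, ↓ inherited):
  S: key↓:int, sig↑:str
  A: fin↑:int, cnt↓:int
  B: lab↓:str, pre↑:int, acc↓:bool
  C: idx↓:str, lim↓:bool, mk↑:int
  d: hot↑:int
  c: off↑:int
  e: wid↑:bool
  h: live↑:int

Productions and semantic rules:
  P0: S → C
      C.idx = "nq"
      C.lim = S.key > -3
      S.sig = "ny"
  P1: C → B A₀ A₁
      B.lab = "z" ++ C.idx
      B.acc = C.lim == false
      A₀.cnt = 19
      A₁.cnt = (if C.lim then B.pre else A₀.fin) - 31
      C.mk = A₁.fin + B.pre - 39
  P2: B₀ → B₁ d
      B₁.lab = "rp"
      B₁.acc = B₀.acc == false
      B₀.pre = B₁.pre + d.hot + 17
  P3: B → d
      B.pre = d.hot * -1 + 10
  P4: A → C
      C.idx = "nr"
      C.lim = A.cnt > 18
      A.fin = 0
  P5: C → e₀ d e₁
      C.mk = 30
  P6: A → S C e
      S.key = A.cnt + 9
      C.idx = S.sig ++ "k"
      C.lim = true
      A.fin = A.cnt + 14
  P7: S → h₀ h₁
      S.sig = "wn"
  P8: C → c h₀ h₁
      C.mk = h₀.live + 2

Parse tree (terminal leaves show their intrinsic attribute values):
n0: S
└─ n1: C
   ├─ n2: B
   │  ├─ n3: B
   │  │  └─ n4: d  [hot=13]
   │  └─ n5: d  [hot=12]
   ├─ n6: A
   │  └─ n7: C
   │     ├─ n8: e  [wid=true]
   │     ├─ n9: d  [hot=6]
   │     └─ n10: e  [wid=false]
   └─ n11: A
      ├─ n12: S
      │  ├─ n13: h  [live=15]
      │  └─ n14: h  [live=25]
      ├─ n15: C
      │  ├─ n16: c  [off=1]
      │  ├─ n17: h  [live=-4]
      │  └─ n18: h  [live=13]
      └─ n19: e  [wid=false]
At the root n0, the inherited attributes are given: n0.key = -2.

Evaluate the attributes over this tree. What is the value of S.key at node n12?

1. n0.key = -2  [given at root]
2. n1.idx = "nq"  ["nq"]
3. n1.lim = true  [S.key > -3]
4. n2.lab = "znq"  ["z" ++ C.idx]
5. n2.acc = false  [C.lim == false]
6. n3.lab = "rp"  ["rp"]
7. n3.acc = true  [B₀.acc == false]
8. n4.hot = 13  [terminal]
9. n3.pre = -3  [d.hot * -1 + 10]
10. n5.hot = 12  [terminal]
11. n2.pre = 26  [B₁.pre + d.hot + 17]
12. n6.cnt = 19  [19]
13. n7.idx = "nr"  ["nr"]
14. n7.lim = true  [A.cnt > 18]
15. n8.wid = true  [terminal]
16. n9.hot = 6  [terminal]
17. n10.wid = false  [terminal]
18. n7.mk = 30  [30]
19. n6.fin = 0  [0]
20. n11.cnt = -5  [(if C.lim then B.pre else A₀.fin) - 31]
21. n12.key = 4  [A.cnt + 9]
22. n13.live = 15  [terminal]
23. n14.live = 25  [terminal]
24. n12.sig = "wn"  ["wn"]
25. n15.idx = "wnk"  [S.sig ++ "k"]
26. n15.lim = true  [true]
27. n16.off = 1  [terminal]
28. n17.live = -4  [terminal]
29. n18.live = 13  [terminal]
30. n15.mk = -2  [h₀.live + 2]
31. n19.wid = false  [terminal]
32. n11.fin = 9  [A.cnt + 14]
33. n1.mk = -4  [A₁.fin + B.pre - 39]
34. n0.sig = "ny"  ["ny"]

4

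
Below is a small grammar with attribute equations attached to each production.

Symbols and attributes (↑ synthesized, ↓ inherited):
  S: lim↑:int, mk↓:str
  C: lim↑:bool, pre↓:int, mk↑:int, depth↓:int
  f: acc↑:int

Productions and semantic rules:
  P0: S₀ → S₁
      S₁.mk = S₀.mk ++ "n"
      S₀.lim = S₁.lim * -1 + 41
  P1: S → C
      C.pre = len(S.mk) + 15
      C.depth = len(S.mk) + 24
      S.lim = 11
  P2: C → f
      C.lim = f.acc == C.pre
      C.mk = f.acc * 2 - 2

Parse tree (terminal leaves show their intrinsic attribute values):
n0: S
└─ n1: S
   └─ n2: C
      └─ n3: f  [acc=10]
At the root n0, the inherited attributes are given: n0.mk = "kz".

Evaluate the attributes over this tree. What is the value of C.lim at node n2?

false

1. n0.mk = "kz"  [given at root]
2. n1.mk = "kzn"  [S₀.mk ++ "n"]
3. n2.pre = 18  [len(S.mk) + 15]
4. n2.depth = 27  [len(S.mk) + 24]
5. n3.acc = 10  [terminal]
6. n2.lim = false  [f.acc == C.pre]
7. n2.mk = 18  [f.acc * 2 - 2]
8. n1.lim = 11  [11]
9. n0.lim = 30  [S₁.lim * -1 + 41]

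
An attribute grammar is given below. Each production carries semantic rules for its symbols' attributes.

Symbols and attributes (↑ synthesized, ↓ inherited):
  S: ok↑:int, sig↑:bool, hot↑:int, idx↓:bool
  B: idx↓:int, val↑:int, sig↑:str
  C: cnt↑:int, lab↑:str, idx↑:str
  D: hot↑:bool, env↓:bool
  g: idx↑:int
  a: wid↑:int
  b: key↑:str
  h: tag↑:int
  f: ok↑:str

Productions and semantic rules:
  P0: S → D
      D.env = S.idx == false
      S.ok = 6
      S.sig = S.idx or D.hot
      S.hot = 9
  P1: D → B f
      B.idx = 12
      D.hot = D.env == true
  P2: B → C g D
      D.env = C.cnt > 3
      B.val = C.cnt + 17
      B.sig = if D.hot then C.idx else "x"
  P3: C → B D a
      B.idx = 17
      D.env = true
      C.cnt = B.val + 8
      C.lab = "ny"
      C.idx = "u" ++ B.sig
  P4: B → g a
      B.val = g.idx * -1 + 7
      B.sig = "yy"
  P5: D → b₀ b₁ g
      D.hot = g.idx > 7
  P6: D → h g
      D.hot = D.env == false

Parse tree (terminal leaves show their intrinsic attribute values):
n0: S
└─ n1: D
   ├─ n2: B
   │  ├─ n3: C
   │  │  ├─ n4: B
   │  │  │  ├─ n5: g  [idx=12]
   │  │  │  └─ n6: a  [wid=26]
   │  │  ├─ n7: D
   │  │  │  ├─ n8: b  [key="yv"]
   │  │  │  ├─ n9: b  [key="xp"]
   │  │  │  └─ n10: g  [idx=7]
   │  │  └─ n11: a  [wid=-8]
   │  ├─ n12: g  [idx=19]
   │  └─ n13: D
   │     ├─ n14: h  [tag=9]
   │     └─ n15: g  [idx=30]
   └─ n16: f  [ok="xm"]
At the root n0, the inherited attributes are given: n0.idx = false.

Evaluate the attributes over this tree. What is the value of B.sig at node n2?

"uyy"

1. n0.idx = false  [given at root]
2. n1.env = true  [S.idx == false]
3. n2.idx = 12  [12]
4. n4.idx = 17  [17]
5. n5.idx = 12  [terminal]
6. n6.wid = 26  [terminal]
7. n4.val = -5  [g.idx * -1 + 7]
8. n4.sig = "yy"  ["yy"]
9. n7.env = true  [true]
10. n8.key = "yv"  [terminal]
11. n9.key = "xp"  [terminal]
12. n10.idx = 7  [terminal]
13. n7.hot = false  [g.idx > 7]
14. n11.wid = -8  [terminal]
15. n3.cnt = 3  [B.val + 8]
16. n3.lab = "ny"  ["ny"]
17. n3.idx = "uyy"  ["u" ++ B.sig]
18. n12.idx = 19  [terminal]
19. n13.env = false  [C.cnt > 3]
20. n14.tag = 9  [terminal]
21. n15.idx = 30  [terminal]
22. n13.hot = true  [D.env == false]
23. n2.val = 20  [C.cnt + 17]
24. n2.sig = "uyy"  [if D.hot then C.idx else "x"]
25. n16.ok = "xm"  [terminal]
26. n1.hot = true  [D.env == true]
27. n0.ok = 6  [6]
28. n0.sig = true  [S.idx or D.hot]
29. n0.hot = 9  [9]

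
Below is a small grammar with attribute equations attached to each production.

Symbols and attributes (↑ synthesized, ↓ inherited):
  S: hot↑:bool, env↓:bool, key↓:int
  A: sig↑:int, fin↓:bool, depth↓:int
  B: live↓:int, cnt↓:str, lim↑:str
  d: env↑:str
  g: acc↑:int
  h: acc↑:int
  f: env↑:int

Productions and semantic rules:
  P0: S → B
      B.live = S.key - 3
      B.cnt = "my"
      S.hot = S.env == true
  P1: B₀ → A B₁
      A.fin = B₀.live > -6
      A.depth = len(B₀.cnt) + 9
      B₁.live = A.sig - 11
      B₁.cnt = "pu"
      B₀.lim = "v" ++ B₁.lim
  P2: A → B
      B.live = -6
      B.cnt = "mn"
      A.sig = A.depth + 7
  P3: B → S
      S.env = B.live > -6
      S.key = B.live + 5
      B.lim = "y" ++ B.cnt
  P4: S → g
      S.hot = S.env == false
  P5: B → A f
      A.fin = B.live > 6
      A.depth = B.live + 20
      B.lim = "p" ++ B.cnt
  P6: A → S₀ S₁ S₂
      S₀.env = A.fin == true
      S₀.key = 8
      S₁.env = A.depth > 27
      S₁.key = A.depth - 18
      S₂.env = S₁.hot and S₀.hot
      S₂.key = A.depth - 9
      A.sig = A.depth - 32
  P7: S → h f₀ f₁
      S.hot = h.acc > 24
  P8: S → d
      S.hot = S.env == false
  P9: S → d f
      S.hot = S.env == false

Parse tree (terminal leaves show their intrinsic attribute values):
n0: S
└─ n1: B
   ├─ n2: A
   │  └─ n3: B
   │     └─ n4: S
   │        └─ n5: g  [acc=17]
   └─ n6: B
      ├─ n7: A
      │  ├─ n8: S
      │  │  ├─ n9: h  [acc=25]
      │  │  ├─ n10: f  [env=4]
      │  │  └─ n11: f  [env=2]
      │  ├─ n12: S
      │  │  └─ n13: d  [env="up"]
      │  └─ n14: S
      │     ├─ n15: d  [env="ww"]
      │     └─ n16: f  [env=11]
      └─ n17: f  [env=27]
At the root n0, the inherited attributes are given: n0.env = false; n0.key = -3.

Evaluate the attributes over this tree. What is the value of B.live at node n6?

1. n0.env = false  [given at root]
2. n0.key = -3  [given at root]
3. n1.live = -6  [S.key - 3]
4. n1.cnt = "my"  ["my"]
5. n2.fin = false  [B₀.live > -6]
6. n2.depth = 11  [len(B₀.cnt) + 9]
7. n3.live = -6  [-6]
8. n3.cnt = "mn"  ["mn"]
9. n4.env = false  [B.live > -6]
10. n4.key = -1  [B.live + 5]
11. n5.acc = 17  [terminal]
12. n4.hot = true  [S.env == false]
13. n3.lim = "ymn"  ["y" ++ B.cnt]
14. n2.sig = 18  [A.depth + 7]
15. n6.live = 7  [A.sig - 11]
16. n6.cnt = "pu"  ["pu"]
17. n7.fin = true  [B.live > 6]
18. n7.depth = 27  [B.live + 20]
19. n8.env = true  [A.fin == true]
20. n8.key = 8  [8]
21. n9.acc = 25  [terminal]
22. n10.env = 4  [terminal]
23. n11.env = 2  [terminal]
24. n8.hot = true  [h.acc > 24]
25. n12.env = false  [A.depth > 27]
26. n12.key = 9  [A.depth - 18]
27. n13.env = "up"  [terminal]
28. n12.hot = true  [S.env == false]
29. n14.env = true  [S₁.hot and S₀.hot]
30. n14.key = 18  [A.depth - 9]
31. n15.env = "ww"  [terminal]
32. n16.env = 11  [terminal]
33. n14.hot = false  [S.env == false]
34. n7.sig = -5  [A.depth - 32]
35. n17.env = 27  [terminal]
36. n6.lim = "ppu"  ["p" ++ B.cnt]
37. n1.lim = "vppu"  ["v" ++ B₁.lim]
38. n0.hot = false  [S.env == true]

7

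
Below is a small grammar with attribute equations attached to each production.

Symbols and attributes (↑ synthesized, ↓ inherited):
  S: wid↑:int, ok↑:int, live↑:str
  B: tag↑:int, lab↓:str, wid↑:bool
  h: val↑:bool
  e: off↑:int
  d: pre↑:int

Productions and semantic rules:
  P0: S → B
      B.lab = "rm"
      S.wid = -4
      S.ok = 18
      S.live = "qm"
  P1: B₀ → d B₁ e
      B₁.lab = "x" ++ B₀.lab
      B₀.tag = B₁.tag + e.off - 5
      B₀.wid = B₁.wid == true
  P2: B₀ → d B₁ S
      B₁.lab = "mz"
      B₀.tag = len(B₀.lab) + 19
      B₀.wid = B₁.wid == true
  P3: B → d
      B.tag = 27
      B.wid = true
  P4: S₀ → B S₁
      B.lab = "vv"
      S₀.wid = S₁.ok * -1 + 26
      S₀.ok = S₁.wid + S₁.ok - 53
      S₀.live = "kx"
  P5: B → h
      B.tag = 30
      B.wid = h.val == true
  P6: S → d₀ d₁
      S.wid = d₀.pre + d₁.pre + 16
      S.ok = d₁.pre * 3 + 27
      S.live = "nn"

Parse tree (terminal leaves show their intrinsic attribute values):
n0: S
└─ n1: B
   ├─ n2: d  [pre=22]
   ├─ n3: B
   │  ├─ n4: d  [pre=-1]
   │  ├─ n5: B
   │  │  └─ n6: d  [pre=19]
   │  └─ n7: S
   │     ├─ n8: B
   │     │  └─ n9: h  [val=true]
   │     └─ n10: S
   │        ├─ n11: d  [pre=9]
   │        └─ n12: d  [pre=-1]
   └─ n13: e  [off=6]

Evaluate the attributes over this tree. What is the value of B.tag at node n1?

23

1. n1.lab = "rm"  ["rm"]
2. n2.pre = 22  [terminal]
3. n3.lab = "xrm"  ["x" ++ B₀.lab]
4. n4.pre = -1  [terminal]
5. n5.lab = "mz"  ["mz"]
6. n6.pre = 19  [terminal]
7. n5.tag = 27  [27]
8. n5.wid = true  [true]
9. n8.lab = "vv"  ["vv"]
10. n9.val = true  [terminal]
11. n8.tag = 30  [30]
12. n8.wid = true  [h.val == true]
13. n11.pre = 9  [terminal]
14. n12.pre = -1  [terminal]
15. n10.wid = 24  [d₀.pre + d₁.pre + 16]
16. n10.ok = 24  [d₁.pre * 3 + 27]
17. n10.live = "nn"  ["nn"]
18. n7.wid = 2  [S₁.ok * -1 + 26]
19. n7.ok = -5  [S₁.wid + S₁.ok - 53]
20. n7.live = "kx"  ["kx"]
21. n3.tag = 22  [len(B₀.lab) + 19]
22. n3.wid = true  [B₁.wid == true]
23. n13.off = 6  [terminal]
24. n1.tag = 23  [B₁.tag + e.off - 5]
25. n1.wid = true  [B₁.wid == true]
26. n0.wid = -4  [-4]
27. n0.ok = 18  [18]
28. n0.live = "qm"  ["qm"]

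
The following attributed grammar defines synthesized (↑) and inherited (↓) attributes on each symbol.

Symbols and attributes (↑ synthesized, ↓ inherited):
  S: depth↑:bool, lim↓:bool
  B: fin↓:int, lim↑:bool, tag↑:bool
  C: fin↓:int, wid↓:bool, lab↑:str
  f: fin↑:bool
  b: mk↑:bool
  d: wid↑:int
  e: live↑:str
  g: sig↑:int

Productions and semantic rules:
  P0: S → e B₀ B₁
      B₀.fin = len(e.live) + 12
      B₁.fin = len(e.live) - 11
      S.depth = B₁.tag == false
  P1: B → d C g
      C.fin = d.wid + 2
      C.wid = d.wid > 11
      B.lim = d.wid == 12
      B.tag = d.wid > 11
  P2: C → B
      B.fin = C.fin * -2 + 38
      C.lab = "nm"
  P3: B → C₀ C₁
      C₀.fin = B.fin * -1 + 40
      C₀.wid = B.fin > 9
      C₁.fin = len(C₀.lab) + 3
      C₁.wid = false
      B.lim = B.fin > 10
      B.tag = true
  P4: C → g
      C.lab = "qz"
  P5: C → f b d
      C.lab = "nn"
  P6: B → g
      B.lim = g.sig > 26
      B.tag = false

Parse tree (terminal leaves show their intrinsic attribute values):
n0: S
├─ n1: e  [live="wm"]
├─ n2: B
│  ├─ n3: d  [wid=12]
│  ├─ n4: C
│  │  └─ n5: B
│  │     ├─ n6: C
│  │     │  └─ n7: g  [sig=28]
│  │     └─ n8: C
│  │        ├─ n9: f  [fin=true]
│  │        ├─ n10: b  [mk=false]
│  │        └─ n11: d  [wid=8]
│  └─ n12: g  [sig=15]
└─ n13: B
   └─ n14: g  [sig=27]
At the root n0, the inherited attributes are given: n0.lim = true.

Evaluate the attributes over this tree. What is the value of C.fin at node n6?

1. n0.lim = true  [given at root]
2. n1.live = "wm"  [terminal]
3. n2.fin = 14  [len(e.live) + 12]
4. n3.wid = 12  [terminal]
5. n4.fin = 14  [d.wid + 2]
6. n4.wid = true  [d.wid > 11]
7. n5.fin = 10  [C.fin * -2 + 38]
8. n6.fin = 30  [B.fin * -1 + 40]
9. n6.wid = true  [B.fin > 9]
10. n7.sig = 28  [terminal]
11. n6.lab = "qz"  ["qz"]
12. n8.fin = 5  [len(C₀.lab) + 3]
13. n8.wid = false  [false]
14. n9.fin = true  [terminal]
15. n10.mk = false  [terminal]
16. n11.wid = 8  [terminal]
17. n8.lab = "nn"  ["nn"]
18. n5.lim = false  [B.fin > 10]
19. n5.tag = true  [true]
20. n4.lab = "nm"  ["nm"]
21. n12.sig = 15  [terminal]
22. n2.lim = true  [d.wid == 12]
23. n2.tag = true  [d.wid > 11]
24. n13.fin = -9  [len(e.live) - 11]
25. n14.sig = 27  [terminal]
26. n13.lim = true  [g.sig > 26]
27. n13.tag = false  [false]
28. n0.depth = true  [B₁.tag == false]

30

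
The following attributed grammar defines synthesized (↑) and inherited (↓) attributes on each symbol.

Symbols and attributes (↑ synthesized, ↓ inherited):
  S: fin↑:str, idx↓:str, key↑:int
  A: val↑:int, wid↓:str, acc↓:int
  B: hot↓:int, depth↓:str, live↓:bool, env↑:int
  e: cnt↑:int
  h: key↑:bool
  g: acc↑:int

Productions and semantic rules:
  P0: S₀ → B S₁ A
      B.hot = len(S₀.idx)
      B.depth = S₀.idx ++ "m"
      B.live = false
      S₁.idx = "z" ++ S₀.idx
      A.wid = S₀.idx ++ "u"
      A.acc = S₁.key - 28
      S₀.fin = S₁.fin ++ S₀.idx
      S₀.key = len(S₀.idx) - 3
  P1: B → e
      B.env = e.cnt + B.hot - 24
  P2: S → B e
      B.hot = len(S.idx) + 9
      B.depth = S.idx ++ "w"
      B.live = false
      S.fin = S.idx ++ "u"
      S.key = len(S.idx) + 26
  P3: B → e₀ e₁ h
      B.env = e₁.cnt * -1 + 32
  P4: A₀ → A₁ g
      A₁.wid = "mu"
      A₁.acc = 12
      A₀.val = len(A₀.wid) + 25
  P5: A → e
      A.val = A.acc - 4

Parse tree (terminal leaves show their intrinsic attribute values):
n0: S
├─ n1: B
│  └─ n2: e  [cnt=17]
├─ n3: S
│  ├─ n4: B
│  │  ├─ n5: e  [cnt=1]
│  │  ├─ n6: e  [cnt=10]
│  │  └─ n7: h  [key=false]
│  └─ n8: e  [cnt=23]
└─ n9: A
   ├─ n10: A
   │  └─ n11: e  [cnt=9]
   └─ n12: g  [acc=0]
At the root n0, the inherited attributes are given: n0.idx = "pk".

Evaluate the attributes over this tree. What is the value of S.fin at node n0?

1. n0.idx = "pk"  [given at root]
2. n1.hot = 2  [len(S₀.idx)]
3. n1.depth = "pkm"  [S₀.idx ++ "m"]
4. n1.live = false  [false]
5. n2.cnt = 17  [terminal]
6. n1.env = -5  [e.cnt + B.hot - 24]
7. n3.idx = "zpk"  ["z" ++ S₀.idx]
8. n4.hot = 12  [len(S.idx) + 9]
9. n4.depth = "zpkw"  [S.idx ++ "w"]
10. n4.live = false  [false]
11. n5.cnt = 1  [terminal]
12. n6.cnt = 10  [terminal]
13. n7.key = false  [terminal]
14. n4.env = 22  [e₁.cnt * -1 + 32]
15. n8.cnt = 23  [terminal]
16. n3.fin = "zpku"  [S.idx ++ "u"]
17. n3.key = 29  [len(S.idx) + 26]
18. n9.wid = "pku"  [S₀.idx ++ "u"]
19. n9.acc = 1  [S₁.key - 28]
20. n10.wid = "mu"  ["mu"]
21. n10.acc = 12  [12]
22. n11.cnt = 9  [terminal]
23. n10.val = 8  [A.acc - 4]
24. n12.acc = 0  [terminal]
25. n9.val = 28  [len(A₀.wid) + 25]
26. n0.fin = "zpkupk"  [S₁.fin ++ S₀.idx]
27. n0.key = -1  [len(S₀.idx) - 3]

"zpkupk"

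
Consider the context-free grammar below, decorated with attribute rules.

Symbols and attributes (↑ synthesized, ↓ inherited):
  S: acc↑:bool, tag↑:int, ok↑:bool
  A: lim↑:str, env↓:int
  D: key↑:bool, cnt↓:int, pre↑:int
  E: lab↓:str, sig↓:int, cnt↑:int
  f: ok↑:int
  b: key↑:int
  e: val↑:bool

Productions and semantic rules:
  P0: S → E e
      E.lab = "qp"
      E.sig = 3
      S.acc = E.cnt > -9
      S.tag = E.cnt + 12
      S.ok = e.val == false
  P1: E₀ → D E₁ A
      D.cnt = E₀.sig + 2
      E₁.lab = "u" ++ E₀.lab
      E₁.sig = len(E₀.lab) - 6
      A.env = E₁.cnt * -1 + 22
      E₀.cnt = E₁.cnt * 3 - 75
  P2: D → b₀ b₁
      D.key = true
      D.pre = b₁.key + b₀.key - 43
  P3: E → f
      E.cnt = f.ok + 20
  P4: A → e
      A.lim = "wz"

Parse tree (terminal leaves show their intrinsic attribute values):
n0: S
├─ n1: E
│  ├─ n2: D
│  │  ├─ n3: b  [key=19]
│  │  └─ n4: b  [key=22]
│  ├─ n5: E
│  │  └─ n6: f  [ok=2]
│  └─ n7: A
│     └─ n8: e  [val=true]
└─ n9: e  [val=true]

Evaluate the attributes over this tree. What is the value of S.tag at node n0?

1. n1.lab = "qp"  ["qp"]
2. n1.sig = 3  [3]
3. n2.cnt = 5  [E₀.sig + 2]
4. n3.key = 19  [terminal]
5. n4.key = 22  [terminal]
6. n2.key = true  [true]
7. n2.pre = -2  [b₁.key + b₀.key - 43]
8. n5.lab = "uqp"  ["u" ++ E₀.lab]
9. n5.sig = -4  [len(E₀.lab) - 6]
10. n6.ok = 2  [terminal]
11. n5.cnt = 22  [f.ok + 20]
12. n7.env = 0  [E₁.cnt * -1 + 22]
13. n8.val = true  [terminal]
14. n7.lim = "wz"  ["wz"]
15. n1.cnt = -9  [E₁.cnt * 3 - 75]
16. n9.val = true  [terminal]
17. n0.acc = false  [E.cnt > -9]
18. n0.tag = 3  [E.cnt + 12]
19. n0.ok = false  [e.val == false]

3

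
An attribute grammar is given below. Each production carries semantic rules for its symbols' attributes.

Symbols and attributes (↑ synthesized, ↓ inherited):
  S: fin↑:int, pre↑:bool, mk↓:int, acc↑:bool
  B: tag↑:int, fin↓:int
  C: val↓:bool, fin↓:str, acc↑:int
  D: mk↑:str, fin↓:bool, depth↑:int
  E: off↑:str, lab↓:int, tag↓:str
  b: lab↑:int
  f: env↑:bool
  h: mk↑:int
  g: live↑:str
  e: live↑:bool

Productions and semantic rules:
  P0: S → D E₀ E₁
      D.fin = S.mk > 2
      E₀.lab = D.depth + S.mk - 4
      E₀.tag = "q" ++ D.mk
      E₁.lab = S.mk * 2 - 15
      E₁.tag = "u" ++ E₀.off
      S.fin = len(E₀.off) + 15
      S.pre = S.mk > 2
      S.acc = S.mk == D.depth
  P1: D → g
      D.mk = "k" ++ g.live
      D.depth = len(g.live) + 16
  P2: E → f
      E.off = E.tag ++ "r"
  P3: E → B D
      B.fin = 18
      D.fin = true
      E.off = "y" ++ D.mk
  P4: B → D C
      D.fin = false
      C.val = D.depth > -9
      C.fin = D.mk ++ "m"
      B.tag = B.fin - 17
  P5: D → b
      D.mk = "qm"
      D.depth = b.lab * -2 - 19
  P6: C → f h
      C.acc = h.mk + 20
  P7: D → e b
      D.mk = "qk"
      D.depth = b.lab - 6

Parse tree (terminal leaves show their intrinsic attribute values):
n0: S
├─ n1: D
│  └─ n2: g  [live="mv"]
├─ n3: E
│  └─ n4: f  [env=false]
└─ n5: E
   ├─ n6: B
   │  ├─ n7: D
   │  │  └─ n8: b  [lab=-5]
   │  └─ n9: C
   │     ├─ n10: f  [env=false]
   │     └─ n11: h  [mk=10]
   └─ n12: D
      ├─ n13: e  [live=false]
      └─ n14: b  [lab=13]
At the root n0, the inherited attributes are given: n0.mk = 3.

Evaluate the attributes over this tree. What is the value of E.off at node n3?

1. n0.mk = 3  [given at root]
2. n1.fin = true  [S.mk > 2]
3. n2.live = "mv"  [terminal]
4. n1.mk = "kmv"  ["k" ++ g.live]
5. n1.depth = 18  [len(g.live) + 16]
6. n3.lab = 17  [D.depth + S.mk - 4]
7. n3.tag = "qkmv"  ["q" ++ D.mk]
8. n4.env = false  [terminal]
9. n3.off = "qkmvr"  [E.tag ++ "r"]
10. n5.lab = -9  [S.mk * 2 - 15]
11. n5.tag = "uqkmvr"  ["u" ++ E₀.off]
12. n6.fin = 18  [18]
13. n7.fin = false  [false]
14. n8.lab = -5  [terminal]
15. n7.mk = "qm"  ["qm"]
16. n7.depth = -9  [b.lab * -2 - 19]
17. n9.val = false  [D.depth > -9]
18. n9.fin = "qmm"  [D.mk ++ "m"]
19. n10.env = false  [terminal]
20. n11.mk = 10  [terminal]
21. n9.acc = 30  [h.mk + 20]
22. n6.tag = 1  [B.fin - 17]
23. n12.fin = true  [true]
24. n13.live = false  [terminal]
25. n14.lab = 13  [terminal]
26. n12.mk = "qk"  ["qk"]
27. n12.depth = 7  [b.lab - 6]
28. n5.off = "yqk"  ["y" ++ D.mk]
29. n0.fin = 20  [len(E₀.off) + 15]
30. n0.pre = true  [S.mk > 2]
31. n0.acc = false  [S.mk == D.depth]

"qkmvr"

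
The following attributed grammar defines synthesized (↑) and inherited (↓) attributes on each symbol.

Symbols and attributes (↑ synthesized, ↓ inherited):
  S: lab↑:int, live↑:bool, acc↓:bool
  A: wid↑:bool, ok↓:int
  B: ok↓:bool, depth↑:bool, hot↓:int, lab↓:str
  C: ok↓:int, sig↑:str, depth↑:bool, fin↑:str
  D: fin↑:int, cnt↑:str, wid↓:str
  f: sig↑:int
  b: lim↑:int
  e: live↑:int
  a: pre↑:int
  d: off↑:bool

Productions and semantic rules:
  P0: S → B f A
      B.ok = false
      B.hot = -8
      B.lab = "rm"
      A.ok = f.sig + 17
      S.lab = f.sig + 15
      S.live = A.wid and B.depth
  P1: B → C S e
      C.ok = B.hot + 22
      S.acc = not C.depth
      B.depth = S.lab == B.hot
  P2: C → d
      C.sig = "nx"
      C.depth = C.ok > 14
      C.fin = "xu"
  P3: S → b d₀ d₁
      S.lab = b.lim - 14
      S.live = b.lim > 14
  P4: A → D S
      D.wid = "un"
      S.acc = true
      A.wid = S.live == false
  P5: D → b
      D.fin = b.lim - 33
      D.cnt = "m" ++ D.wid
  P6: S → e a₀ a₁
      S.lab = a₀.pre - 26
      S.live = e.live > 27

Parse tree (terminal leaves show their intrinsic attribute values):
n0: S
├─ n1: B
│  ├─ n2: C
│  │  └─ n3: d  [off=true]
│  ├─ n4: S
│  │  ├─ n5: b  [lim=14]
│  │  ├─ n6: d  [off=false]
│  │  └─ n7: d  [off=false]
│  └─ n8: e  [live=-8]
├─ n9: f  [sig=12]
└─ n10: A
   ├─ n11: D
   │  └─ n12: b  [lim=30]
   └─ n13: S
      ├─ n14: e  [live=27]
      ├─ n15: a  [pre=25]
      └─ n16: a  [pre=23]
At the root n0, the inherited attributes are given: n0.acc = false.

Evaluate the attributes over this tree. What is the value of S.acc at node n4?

1. n0.acc = false  [given at root]
2. n1.ok = false  [false]
3. n1.hot = -8  [-8]
4. n1.lab = "rm"  ["rm"]
5. n2.ok = 14  [B.hot + 22]
6. n3.off = true  [terminal]
7. n2.sig = "nx"  ["nx"]
8. n2.depth = false  [C.ok > 14]
9. n2.fin = "xu"  ["xu"]
10. n4.acc = true  [not C.depth]
11. n5.lim = 14  [terminal]
12. n6.off = false  [terminal]
13. n7.off = false  [terminal]
14. n4.lab = 0  [b.lim - 14]
15. n4.live = false  [b.lim > 14]
16. n8.live = -8  [terminal]
17. n1.depth = false  [S.lab == B.hot]
18. n9.sig = 12  [terminal]
19. n10.ok = 29  [f.sig + 17]
20. n11.wid = "un"  ["un"]
21. n12.lim = 30  [terminal]
22. n11.fin = -3  [b.lim - 33]
23. n11.cnt = "mun"  ["m" ++ D.wid]
24. n13.acc = true  [true]
25. n14.live = 27  [terminal]
26. n15.pre = 25  [terminal]
27. n16.pre = 23  [terminal]
28. n13.lab = -1  [a₀.pre - 26]
29. n13.live = false  [e.live > 27]
30. n10.wid = true  [S.live == false]
31. n0.lab = 27  [f.sig + 15]
32. n0.live = false  [A.wid and B.depth]

true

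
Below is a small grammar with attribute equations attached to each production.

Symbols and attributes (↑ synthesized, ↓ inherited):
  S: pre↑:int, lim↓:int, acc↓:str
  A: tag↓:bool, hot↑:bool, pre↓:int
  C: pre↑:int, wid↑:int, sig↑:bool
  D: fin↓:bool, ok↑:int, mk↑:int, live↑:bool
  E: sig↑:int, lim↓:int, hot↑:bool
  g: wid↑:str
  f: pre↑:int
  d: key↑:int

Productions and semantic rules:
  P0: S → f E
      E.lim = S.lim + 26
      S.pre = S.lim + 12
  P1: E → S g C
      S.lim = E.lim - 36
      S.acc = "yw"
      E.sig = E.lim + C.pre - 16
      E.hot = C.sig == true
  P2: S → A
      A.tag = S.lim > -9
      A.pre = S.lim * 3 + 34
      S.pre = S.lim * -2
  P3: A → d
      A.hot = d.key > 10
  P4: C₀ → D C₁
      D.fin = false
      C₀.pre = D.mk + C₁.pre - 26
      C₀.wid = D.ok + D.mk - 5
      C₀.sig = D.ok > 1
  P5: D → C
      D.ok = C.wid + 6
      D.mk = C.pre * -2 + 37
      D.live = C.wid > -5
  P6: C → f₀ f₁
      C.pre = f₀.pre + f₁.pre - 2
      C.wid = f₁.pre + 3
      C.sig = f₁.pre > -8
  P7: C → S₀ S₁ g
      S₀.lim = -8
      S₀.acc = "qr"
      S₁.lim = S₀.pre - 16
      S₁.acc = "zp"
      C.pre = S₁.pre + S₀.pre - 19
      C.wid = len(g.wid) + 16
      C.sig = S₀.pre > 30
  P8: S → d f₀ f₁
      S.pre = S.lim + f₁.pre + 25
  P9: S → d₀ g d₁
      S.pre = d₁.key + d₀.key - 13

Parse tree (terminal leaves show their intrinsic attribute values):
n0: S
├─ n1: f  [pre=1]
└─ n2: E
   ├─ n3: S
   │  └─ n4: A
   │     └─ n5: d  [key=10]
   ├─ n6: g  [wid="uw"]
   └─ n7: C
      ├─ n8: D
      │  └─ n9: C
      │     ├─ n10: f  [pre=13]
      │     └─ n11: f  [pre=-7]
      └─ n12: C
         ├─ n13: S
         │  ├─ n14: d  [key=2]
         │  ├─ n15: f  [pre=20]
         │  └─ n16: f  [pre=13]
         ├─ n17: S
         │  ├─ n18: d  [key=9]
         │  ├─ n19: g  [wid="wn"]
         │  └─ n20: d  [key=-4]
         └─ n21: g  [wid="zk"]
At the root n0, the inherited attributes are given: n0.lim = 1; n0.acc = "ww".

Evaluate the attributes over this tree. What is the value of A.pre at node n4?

1. n0.lim = 1  [given at root]
2. n0.acc = "ww"  [given at root]
3. n1.pre = 1  [terminal]
4. n2.lim = 27  [S.lim + 26]
5. n3.lim = -9  [E.lim - 36]
6. n3.acc = "yw"  ["yw"]
7. n4.tag = false  [S.lim > -9]
8. n4.pre = 7  [S.lim * 3 + 34]
9. n5.key = 10  [terminal]
10. n4.hot = false  [d.key > 10]
11. n3.pre = 18  [S.lim * -2]
12. n6.wid = "uw"  [terminal]
13. n8.fin = false  [false]
14. n10.pre = 13  [terminal]
15. n11.pre = -7  [terminal]
16. n9.pre = 4  [f₀.pre + f₁.pre - 2]
17. n9.wid = -4  [f₁.pre + 3]
18. n9.sig = true  [f₁.pre > -8]
19. n8.ok = 2  [C.wid + 6]
20. n8.mk = 29  [C.pre * -2 + 37]
21. n8.live = true  [C.wid > -5]
22. n13.lim = -8  [-8]
23. n13.acc = "qr"  ["qr"]
24. n14.key = 2  [terminal]
25. n15.pre = 20  [terminal]
26. n16.pre = 13  [terminal]
27. n13.pre = 30  [S.lim + f₁.pre + 25]
28. n17.lim = 14  [S₀.pre - 16]
29. n17.acc = "zp"  ["zp"]
30. n18.key = 9  [terminal]
31. n19.wid = "wn"  [terminal]
32. n20.key = -4  [terminal]
33. n17.pre = -8  [d₁.key + d₀.key - 13]
34. n21.wid = "zk"  [terminal]
35. n12.pre = 3  [S₁.pre + S₀.pre - 19]
36. n12.wid = 18  [len(g.wid) + 16]
37. n12.sig = false  [S₀.pre > 30]
38. n7.pre = 6  [D.mk + C₁.pre - 26]
39. n7.wid = 26  [D.ok + D.mk - 5]
40. n7.sig = true  [D.ok > 1]
41. n2.sig = 17  [E.lim + C.pre - 16]
42. n2.hot = true  [C.sig == true]
43. n0.pre = 13  [S.lim + 12]

7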